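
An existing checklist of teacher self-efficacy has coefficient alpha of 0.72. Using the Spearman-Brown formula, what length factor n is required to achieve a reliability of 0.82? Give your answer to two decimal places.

1.77

Spearman-Brown solved for the length factor n:
n = r_target (1 − r_old) / [ r_old (1 − r_target) ]
n = 0.82 × (1 − 0.72) / [ 0.72 × (1 − 0.82) ]
n = 0.2296 / 0.1296 ≈ 1.7716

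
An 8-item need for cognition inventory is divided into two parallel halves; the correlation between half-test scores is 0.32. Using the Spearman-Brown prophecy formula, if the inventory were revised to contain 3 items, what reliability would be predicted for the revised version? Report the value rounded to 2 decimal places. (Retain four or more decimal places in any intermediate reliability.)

0.26

Full-test reliability from the split-half r: r_full = 2(0.32)/(1 + 0.32) = 0.4848
Then adjust to 3 items: n = 3/8 = 0.3750
r_new = n·r_full / (1 + (n − 1)·r_full) = 0.1818 / 0.6970 ≈ 0.2608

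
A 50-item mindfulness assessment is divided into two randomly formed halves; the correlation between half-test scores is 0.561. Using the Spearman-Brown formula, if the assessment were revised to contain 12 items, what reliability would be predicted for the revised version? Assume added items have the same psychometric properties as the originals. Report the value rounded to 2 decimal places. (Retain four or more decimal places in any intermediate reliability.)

0.38

Full-test reliability from the split-half r: r_full = 2(0.561)/(1 + 0.561) = 0.7188
Then adjust to 12 items: n = 12/50 = 0.2400
r_new = n·r_full / (1 + (n − 1)·r_full) = 0.1725 / 0.4537 ≈ 0.3802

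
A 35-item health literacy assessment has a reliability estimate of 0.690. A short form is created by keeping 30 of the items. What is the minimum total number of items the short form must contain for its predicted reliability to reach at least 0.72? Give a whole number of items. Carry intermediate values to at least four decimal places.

41

First, r for the 30-item form: n = 30/35 = 0.8571, so r_30 = 0.8571·0.690/(1 + (0.8571 − 1)·0.690) = 0.6561
Then solve for n' with r_old = 0.6561, r_target = 0.72: n' = 0.72(1 − 0.6561)/[0.6561(1 − 0.72)] = 1.3478
Items = 1.3478 × 30 ≈ 40.43 → 41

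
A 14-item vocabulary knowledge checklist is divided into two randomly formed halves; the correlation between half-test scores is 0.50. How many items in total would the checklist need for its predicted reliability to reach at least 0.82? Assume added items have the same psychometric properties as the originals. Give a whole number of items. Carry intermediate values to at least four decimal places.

32

r_full = 2(0.50)/(1 + 0.50) = 0.6667
n = r_tgt(1 − r_full) / [r_full(1 − r_tgt)] = 0.82 × 0.3333 / (0.6667 × 0.18) ≈ 2.2774
Required items = 2.2774 × 14 = 31.88, so 32 items.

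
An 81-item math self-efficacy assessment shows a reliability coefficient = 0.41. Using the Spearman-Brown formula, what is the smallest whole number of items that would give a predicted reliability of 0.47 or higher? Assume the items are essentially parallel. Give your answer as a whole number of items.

Spearman-Brown solved for the length factor n:
n = r_target (1 − r_old) / [ r_old (1 − r_target) ]
n = 0.47(1 − 0.41) / [0.41(1 − 0.47)]
  = 0.2773 / 0.2173 = 1.2761
So the test needs 1.2761 × 81 ≈ 103.36 items; rounding up, 104.

104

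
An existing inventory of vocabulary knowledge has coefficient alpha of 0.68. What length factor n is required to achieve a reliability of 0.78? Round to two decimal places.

1.67

n = 0.78(1 − 0.68) / [0.68(1 − 0.78)]
n = 0.2496 / 0.1496 ≈ 1.6684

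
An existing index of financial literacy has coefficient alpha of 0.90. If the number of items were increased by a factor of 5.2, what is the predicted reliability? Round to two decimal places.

0.98

r_new = 5.2·0.90 / [1 + (5.2 − 1)·0.90]
     = 4.6800 / 4.7800 = 0.9791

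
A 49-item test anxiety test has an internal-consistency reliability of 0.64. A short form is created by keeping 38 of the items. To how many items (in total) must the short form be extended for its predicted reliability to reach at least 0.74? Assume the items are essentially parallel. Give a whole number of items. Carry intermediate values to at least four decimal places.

79

First, r for the 38-item form: n = 38/49 = 0.7755, so r_38 = 0.7755·0.64/(1 + (0.7755 − 1)·0.64) = 0.5796
Then solve for n' with r_old = 0.5796, r_target = 0.74: n' = 0.74(1 − 0.5796)/[0.5796(1 − 0.74)] = 2.0644
Items = 2.0644 × 38 ≈ 78.45 → 79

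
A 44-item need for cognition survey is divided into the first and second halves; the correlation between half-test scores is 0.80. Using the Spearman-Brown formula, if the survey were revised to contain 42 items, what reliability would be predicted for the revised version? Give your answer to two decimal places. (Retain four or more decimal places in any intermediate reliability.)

0.88

Full-test reliability from the split-half r: r_full = 2(0.80)/(1 + 0.80) = 0.8889
Then adjust to 42 items: n = 42/44 = 0.9545
r_new = n·r_full / (1 + (n − 1)·r_full) = 0.8485 / 0.9596 ≈ 0.8842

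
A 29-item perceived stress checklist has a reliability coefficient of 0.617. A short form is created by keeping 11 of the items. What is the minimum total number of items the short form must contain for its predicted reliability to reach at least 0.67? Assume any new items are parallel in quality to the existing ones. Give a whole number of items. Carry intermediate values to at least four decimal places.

37

First, r for the 11-item form: n = 11/29 = 0.3793, so r_11 = 0.3793·0.617/(1 + (0.3793 − 1)·0.617) = 0.3793
Length factor from the short form to reach 0.67: n' = 0.67(1 − 0.3793) / [0.3793(1 − 0.67)] ≈ 3.3225
Total items = 3.3225 × 11 = 36.55, rounded up to 37.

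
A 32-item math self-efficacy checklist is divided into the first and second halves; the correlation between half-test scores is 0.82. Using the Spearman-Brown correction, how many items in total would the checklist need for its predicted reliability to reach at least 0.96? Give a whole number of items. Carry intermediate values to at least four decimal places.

85

r_full = 2(0.82)/(1 + 0.82) = 0.9011
n = r_tgt(1 − r_full) / [r_full(1 − r_tgt)] = 0.96 × 0.0989 / (0.9011 × 0.04) ≈ 2.6341
Items = 2.6341 × 32 ≈ 84.29 → 85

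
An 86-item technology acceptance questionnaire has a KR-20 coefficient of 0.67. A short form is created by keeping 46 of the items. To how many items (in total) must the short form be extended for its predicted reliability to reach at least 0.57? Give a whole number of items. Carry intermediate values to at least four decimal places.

Short-form reliability: n = 46/86 = 0.5349; r_46 = n·r/(1+(n−1)r) ≈ 0.5206
Length factor from the short form to reach 0.57: n' = 0.57(1 − 0.5206) / [0.5206(1 − 0.57)] ≈ 1.2207
Items = 1.2207 × 46 ≈ 56.15 → 57

57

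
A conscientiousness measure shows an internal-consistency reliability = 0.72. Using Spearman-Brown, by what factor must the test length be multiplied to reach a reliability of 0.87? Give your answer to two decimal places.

2.60

Spearman-Brown solved for the length factor n:
n = r*(1 − r) / [ r (1 − r*) ]
n = 0.87 × (1 − 0.72) / [ 0.72 × (1 − 0.87) ]
n = 0.2436 / 0.0936 ≈ 2.6026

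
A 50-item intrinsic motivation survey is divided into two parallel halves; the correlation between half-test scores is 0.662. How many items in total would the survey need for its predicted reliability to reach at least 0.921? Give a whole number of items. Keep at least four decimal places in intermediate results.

149

Corrected full-test reliability: r_full = 2 × 0.662 / (1 + 0.662) ≈ 0.7966
n = r_tgt(1 − r_full) / [r_full(1 − r_tgt)] = 0.921 × 0.2034 / (0.7966 × 0.079) ≈ 2.9768
Required items = 2.9768 × 50 = 148.84, so 149 items.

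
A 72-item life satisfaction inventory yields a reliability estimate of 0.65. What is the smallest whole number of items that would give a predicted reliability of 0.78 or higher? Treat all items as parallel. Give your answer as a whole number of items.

Rearranging the Spearman-Brown formula for n,
n = r*(1 − r) / [ r (1 − r*) ]
n = [0.78 × 0.35] / [0.65 × 0.22]
  = 0.2730 / 0.1430 = 1.9091
So the test needs 1.9091 × 72 ≈ 137.46 items; rounding up, 138.

138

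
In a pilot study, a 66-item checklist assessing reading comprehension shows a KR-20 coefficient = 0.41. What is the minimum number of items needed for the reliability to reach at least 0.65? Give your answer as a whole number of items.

177

Invert Spearman-Brown to solve for n:
n = r*(1 − r) / [ r (1 − r*) ]
n = [0.65 × 0.59] / [0.41 × 0.35]
n = 0.3835 / 0.1435 ≈ 2.6725
2.6725 × 66 = 176.38 → 177 items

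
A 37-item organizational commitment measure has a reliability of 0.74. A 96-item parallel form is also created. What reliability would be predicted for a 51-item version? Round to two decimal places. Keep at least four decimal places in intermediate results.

0.80

Only the ratio of lengths matters: n = 51/37 = 1.3784
r_{51} = n·r / (1 + (n − 1)·r) = 1.0200 / 1.2800 ≈ 0.7969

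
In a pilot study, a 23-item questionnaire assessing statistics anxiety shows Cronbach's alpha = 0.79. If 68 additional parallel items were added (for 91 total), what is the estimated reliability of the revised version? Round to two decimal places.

The new length is 91/23 = 3.9565 times the old.
Spearman-Brown: r_new = n·r / (1 + (n − 1)·r)
r_new = 3.9565·0.79 / [1 + (3.9565 − 1)·0.79]
r_new = 3.1256 / 3.3356 ≈ 0.9370

0.94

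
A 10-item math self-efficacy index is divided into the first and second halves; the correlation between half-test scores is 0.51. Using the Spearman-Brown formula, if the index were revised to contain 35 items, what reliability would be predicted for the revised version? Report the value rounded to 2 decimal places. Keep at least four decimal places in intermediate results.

Spearman-Brown correction (n = 2): r_full = 2·0.51/(1 + 0.51) = 0.6755
Then adjust to 35 items: n = 35/10 = 3.5000
r_new = n·r_full / (1 + (n − 1)·r_full) = 2.3643 / 2.6887 ≈ 0.8793

0.88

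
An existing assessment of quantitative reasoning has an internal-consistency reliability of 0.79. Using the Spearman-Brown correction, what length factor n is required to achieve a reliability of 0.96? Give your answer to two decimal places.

6.38

Spearman-Brown solved for the length factor n:
n = r*(1 − r) / [ r (1 − r*) ]
n = [0.96 × 0.21] / [0.79 × 0.04]
n = 0.2016 / 0.0316 ≈ 6.3797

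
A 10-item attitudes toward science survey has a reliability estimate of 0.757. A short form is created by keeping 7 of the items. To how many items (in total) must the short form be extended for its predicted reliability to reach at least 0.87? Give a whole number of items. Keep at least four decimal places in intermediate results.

Short-form reliability: n = 7/10 = 0.7000; r_7 = n·r/(1+(n−1)r) ≈ 0.6856
Then solve for n' with r_old = 0.6856, r_target = 0.87: n' = 0.87(1 − 0.6856)/[0.6856(1 − 0.87)] = 3.0689
Total items = 3.0689 × 7 = 21.48, rounded up to 22.

22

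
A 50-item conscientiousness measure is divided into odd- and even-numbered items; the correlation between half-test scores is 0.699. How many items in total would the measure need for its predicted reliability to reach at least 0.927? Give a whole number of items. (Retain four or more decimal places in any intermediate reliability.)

Corrected full-test reliability: r_full = 2 × 0.699 / (1 + 0.699) ≈ 0.8228
n = r_tgt(1 − r_full) / [r_full(1 − r_tgt)] = 0.927 × 0.1772 / (0.8228 × 0.073) ≈ 2.7348
Items = 2.7348 × 50 ≈ 136.74 → 137

137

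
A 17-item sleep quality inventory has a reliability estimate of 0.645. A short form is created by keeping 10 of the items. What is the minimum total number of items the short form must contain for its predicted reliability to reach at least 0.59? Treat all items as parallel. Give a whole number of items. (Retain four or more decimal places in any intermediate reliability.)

14

First, r for the 10-item form: n = 10/17 = 0.5882, so r_10 = 0.5882·0.645/(1 + (0.5882 − 1)·0.645) = 0.5166
Then solve for n' with r_old = 0.5166, r_target = 0.59: n' = 0.59(1 − 0.5166)/[0.5166(1 − 0.59)] = 1.3465
Total items = 1.3465 × 10 = 13.46, rounded up to 14.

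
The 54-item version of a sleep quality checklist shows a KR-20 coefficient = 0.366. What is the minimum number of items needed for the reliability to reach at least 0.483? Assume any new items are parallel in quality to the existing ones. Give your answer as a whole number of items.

88

Spearman-Brown solved for the length factor n:
n = r*(1 − r) / [ r (1 − r*) ]
n = [0.483 × 0.634] / [0.366 × 0.517]
  = 0.306222 / 0.189222 = 1.6183
Items needed = n × 54 = 1.6183 × 54 ≈ 87.39 → round up to 88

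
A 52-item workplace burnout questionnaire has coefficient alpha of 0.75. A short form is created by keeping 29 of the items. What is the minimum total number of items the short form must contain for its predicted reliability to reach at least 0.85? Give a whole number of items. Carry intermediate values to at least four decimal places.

99

Short-form reliability: n = 29/52 = 0.5577; r_29 = n·r/(1+(n−1)r) ≈ 0.6259
Then solve for n' with r_old = 0.6259, r_target = 0.85: n' = 0.85(1 − 0.6259)/[0.6259(1 − 0.85)] = 3.3870
Total items = 3.3870 × 29 = 98.22, rounded up to 99.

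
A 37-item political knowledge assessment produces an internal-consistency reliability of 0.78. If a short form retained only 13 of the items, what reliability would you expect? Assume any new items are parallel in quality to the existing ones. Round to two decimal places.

0.55

Length ratio n = 13/37 = 0.3514
Apply the Spearman-Brown prophecy formula, r' = nr / [1 + (n − 1)r]:
r_new = 0.3514·0.78 / [1 + (0.3514 − 1)·0.78]
     = 0.2741 / 0.4941 = 0.5547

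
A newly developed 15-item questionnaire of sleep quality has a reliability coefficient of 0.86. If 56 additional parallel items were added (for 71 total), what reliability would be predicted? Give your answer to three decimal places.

Length ratio n = 71/15 = 4.7333
r_new = (4.7333 × 0.86) / (1 + (4.7333 − 1) × 0.86)
     = 4.0706 / 4.2106 = 0.9668

0.967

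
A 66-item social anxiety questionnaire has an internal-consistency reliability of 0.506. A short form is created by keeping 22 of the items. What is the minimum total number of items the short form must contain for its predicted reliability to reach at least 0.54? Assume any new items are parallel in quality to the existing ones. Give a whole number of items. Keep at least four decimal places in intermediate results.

76

Short-form reliability: n = 22/66 = 0.3333; r_22 = n·r/(1+(n−1)r) ≈ 0.2545
Then solve for n' with r_old = 0.2545, r_target = 0.54: n' = 0.54(1 − 0.2545)/[0.2545(1 − 0.54)] = 3.4387
Total items = 3.4387 × 22 = 75.65, rounded up to 76.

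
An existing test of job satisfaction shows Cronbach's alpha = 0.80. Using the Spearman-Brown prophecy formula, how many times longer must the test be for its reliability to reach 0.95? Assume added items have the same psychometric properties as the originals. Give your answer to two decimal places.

Rearranging the Spearman-Brown formula for n,
n = r_target (1 − r_old) / [ r_old (1 − r_target) ]
n = 0.95(1 − 0.80) / [0.80(1 − 0.95)]
  = 0.1900 / 0.0400 = 4.7500

4.75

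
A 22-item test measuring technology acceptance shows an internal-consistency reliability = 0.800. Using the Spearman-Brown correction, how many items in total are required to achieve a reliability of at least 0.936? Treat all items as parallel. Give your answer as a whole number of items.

81

Spearman-Brown solved for the length factor n:
n = r*(1 − r) / [ r (1 − r*) ]
n = [0.936 × 0.200] / [0.800 × 0.064]
n = 0.187200 / 0.051200 ≈ 3.6563
So the test needs 3.6563 × 22 ≈ 80.44 items; rounding up, 81.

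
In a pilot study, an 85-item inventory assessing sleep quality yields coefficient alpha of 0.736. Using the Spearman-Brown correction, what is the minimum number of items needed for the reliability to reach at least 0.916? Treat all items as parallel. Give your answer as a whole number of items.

333

Rearranging the Spearman-Brown formula for n,
n = r*(1 − r) / [ r (1 − r*) ]
n = 0.916(1 − 0.736) / [0.736(1 − 0.916)]
  = 0.241824 / 0.061824 = 3.9115
Items needed = n × 85 = 3.9115 × 85 ≈ 332.48 → round up to 333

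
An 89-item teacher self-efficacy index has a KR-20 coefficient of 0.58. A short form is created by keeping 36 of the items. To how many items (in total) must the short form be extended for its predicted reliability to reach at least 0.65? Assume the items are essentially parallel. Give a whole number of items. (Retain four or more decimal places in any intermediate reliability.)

First, r for the 36-item form: n = 36/89 = 0.4045, so r_36 = 0.4045·0.58/(1 + (0.4045 − 1)·0.58) = 0.3584
Length factor from the short form to reach 0.65: n' = 0.65(1 − 0.3584) / [0.3584(1 − 0.65)] ≈ 3.3246
Items = 3.3246 × 36 ≈ 119.69 → 120

120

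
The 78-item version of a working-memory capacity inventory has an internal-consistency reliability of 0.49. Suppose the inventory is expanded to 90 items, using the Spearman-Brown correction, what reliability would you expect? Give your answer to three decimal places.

The new length is 90/78 = 1.1538 times the old.
r_new = (1.1538 × 0.49) / (1 + (1.1538 − 1) × 0.49)
r_new = 0.5654 / 1.0754 ≈ 0.5258

0.526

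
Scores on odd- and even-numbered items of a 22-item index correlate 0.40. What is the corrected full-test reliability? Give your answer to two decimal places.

r_full = 2r_hh / (1 + r_hh) = 2 × 0.40 / (1 + 0.40)
       = 0.8000 / 1.4000 = 0.5714

0.57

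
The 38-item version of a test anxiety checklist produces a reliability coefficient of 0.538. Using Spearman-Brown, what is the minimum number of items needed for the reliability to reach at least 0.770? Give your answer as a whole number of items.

n = 0.770(1 − 0.538) / [0.538(1 − 0.770)]
  = 0.355740 / 0.123740 = 2.8749
Items needed = n × 38 = 2.8749 × 38 ≈ 109.25 → round up to 110

110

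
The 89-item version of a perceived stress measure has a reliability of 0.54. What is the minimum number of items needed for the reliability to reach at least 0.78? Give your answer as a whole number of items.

269

n = 0.78 × (1 − 0.54) / [ 0.54 × (1 − 0.78) ]
n = 0.3588 / 0.1188 ≈ 3.0202
So the test needs 3.0202 × 89 ≈ 268.80 items; rounding up, 269.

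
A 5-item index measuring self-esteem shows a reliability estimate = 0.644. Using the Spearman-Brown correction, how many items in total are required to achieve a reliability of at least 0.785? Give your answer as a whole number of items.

n = 0.785 × (1 − 0.644) / [ 0.644 × (1 − 0.785) ]
  = 0.279460 / 0.138460 = 2.0183
Items needed = n × 5 = 2.0183 × 5 ≈ 10.09 → round up to 11

11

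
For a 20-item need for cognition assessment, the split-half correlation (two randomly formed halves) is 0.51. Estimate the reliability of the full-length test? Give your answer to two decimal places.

r_full = 2(0.51) / (1 + 0.51)
       = 1.0200 / 1.5100 = 0.6755

0.68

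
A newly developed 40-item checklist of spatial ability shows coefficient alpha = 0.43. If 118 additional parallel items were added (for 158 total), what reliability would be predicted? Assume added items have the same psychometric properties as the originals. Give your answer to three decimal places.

0.749

n = 158/40 = 3.95
r_new = 3.95·0.43 / [1 + (3.95 − 1)·0.43]
     = 1.6985 / 2.2685 = 0.7487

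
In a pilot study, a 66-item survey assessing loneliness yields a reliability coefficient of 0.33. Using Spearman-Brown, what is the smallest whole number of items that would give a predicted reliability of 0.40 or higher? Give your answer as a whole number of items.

90

n = [0.40 × 0.67] / [0.33 × 0.60]
n = 0.2680 / 0.1980 ≈ 1.3535
Items needed = n × 66 = 1.3535 × 66 ≈ 89.33 → round up to 90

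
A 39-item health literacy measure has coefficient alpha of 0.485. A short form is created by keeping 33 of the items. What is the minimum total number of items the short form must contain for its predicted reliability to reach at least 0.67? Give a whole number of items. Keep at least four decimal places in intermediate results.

85

Short-form reliability: n = 33/39 = 0.8462; r_33 = n·r/(1+(n−1)r) ≈ 0.4435
Length factor from the short form to reach 0.67: n' = 0.67(1 − 0.4435) / [0.4435(1 − 0.67)] ≈ 2.5476
Total items = 2.5476 × 33 = 84.07, rounded up to 85.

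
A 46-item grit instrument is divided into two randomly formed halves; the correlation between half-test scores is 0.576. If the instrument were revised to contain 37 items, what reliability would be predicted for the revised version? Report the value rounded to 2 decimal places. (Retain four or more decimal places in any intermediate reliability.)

0.69

First correct the split-half correlation to full-test reliability: r_full = 2 × 0.576 / (1 + 0.576) ≈ 0.7310
Then adjust to 37 items: n = 37/46 = 0.8043
r_new = n·r_full / (1 + (n − 1)·r_full) = 0.5879 / 0.8569 ≈ 0.6861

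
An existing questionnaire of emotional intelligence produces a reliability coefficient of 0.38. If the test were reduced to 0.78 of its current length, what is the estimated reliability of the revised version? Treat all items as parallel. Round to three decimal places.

r_new = 0.78·0.38 / [1 + (0.78 − 1)·0.38]
     = 0.2964 / 0.9164 = 0.3234

0.323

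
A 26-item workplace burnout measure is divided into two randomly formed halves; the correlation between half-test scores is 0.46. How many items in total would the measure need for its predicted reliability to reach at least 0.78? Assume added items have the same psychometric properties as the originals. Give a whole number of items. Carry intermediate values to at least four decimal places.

Corrected full-test reliability: r_full = 2 × 0.46 / (1 + 0.46) ≈ 0.6301
n = r_tgt(1 − r_full) / [r_full(1 − r_tgt)] = 0.78 × 0.3699 / (0.6301 × 0.22) ≈ 2.0814
Items = 2.0814 × 26 ≈ 54.12 → 55

55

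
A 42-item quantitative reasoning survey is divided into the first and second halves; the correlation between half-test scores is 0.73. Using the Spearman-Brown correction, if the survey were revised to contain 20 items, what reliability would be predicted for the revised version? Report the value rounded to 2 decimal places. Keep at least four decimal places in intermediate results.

0.72

First correct the split-half correlation to full-test reliability: r_full = 2 × 0.73 / (1 + 0.73) ≈ 0.8439
Then adjust to 20 items: n = 20/42 = 0.4762
r_new = n·r_full / (1 + (n − 1)·r_full) = 0.4019 / 0.5580 ≈ 0.7203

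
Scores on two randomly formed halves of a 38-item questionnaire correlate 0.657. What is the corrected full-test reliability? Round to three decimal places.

0.793

r_full = 2(0.657) / (1 + 0.657)
       = 1.3140 / 1.6570 = 0.7930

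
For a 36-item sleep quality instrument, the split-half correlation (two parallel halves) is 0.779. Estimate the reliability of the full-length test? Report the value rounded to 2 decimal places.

Each half is half the length of the full test, so the full test is n = 2 times a half.
r_full = 2(0.779) / (1 + 0.779)
r_full = 1.5580 / 1.7790 ≈ 0.8758

0.88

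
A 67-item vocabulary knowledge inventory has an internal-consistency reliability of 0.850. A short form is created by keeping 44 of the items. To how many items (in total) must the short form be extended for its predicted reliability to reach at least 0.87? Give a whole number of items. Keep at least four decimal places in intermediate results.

Short-form reliability: n = 44/67 = 0.6567; r_44 = n·r/(1+(n−1)r) ≈ 0.7882
Length factor from the short form to reach 0.87: n' = 0.87(1 − 0.7882) / [0.7882(1 − 0.87)] ≈ 1.7983
Total items = 1.7983 × 44 = 79.13, rounded up to 80.

80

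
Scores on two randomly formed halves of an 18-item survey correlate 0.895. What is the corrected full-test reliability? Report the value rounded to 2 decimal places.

The full test is twice the length of either half (n = 2).
r_full = 2(0.895) / (1 + 0.895)
       = 1.7900 / 1.8950 = 0.9446

0.94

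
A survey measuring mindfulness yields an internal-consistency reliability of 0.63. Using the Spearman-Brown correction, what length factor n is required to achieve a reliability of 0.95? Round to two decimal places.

11.16

n = 0.95(1 − 0.63) / [0.63(1 − 0.95)]
n = 0.3515 / 0.0315 ≈ 11.1587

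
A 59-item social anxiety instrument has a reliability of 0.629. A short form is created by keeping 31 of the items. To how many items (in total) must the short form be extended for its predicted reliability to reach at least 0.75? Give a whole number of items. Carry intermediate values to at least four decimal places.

First, r for the 31-item form: n = 31/59 = 0.5254, so r_31 = 0.5254·0.629/(1 + (0.5254 − 1)·0.629) = 0.4711
Then solve for n' with r_old = 0.4711, r_target = 0.75: n' = 0.75(1 − 0.4711)/[0.4711(1 − 0.75)] = 3.3681
Items = 3.3681 × 31 ≈ 104.41 → 105

105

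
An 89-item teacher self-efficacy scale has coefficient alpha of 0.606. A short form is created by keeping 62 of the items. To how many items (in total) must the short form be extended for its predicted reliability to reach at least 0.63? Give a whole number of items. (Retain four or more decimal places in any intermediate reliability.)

Short-form reliability: n = 62/89 = 0.6966; r_62 = n·r/(1+(n−1)r) ≈ 0.5172
Then solve for n' with r_old = 0.5172, r_target = 0.63: n' = 0.63(1 − 0.5172)/[0.5172(1 − 0.63)] = 1.5895
Items = 1.5895 × 62 ≈ 98.55 → 99

99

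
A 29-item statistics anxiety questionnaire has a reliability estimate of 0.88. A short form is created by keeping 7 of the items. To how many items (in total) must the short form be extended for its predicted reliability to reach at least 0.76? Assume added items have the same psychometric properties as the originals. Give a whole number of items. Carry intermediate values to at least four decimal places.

13

First, r for the 7-item form: n = 7/29 = 0.2414, so r_7 = 0.2414·0.88/(1 + (0.2414 − 1)·0.88) = 0.6390
Then solve for n' with r_old = 0.6390, r_target = 0.76: n' = 0.76(1 − 0.6390)/[0.6390(1 − 0.76)] = 1.7890
Total items = 1.7890 × 7 = 12.52, rounded up to 13.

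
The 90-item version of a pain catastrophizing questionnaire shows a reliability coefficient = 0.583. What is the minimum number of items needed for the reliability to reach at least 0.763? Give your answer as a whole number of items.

n = 0.763(1 − 0.583) / [0.583(1 − 0.763)]
n = 0.318171 / 0.138171 ≈ 2.3027
Items needed = n × 90 = 2.3027 × 90 ≈ 207.24 → round up to 208

208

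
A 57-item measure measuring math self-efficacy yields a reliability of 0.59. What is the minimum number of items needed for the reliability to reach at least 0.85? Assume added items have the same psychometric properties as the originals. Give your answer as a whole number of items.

Invert Spearman-Brown to solve for n:
n = r*(1 − r) / [ r (1 − r*) ]
n = [0.85 × 0.41] / [0.59 × 0.15]
  = 0.3485 / 0.0885 = 3.9379
So the test needs 3.9379 × 57 ≈ 224.46 items; rounding up, 225.

225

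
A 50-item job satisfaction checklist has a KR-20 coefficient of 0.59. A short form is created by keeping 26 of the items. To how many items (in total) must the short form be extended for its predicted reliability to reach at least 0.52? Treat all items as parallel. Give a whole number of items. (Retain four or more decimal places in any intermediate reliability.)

38

Short-form reliability: n = 26/50 = 0.5200; r_26 = n·r/(1+(n−1)r) ≈ 0.4280
Then solve for n' with r_old = 0.4280, r_target = 0.52: n' = 0.52(1 − 0.4280)/[0.4280(1 − 0.52)] = 1.4478
Total items = 1.4478 × 26 = 37.64, rounded up to 38.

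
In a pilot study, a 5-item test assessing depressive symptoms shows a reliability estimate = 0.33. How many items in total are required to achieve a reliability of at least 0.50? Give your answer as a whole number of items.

n = 0.50 × (1 − 0.33) / [ 0.33 × (1 − 0.50) ]
n = 0.3350 / 0.1650 ≈ 2.0303
Items needed = n × 5 = 2.0303 × 5 ≈ 10.15 → round up to 11

11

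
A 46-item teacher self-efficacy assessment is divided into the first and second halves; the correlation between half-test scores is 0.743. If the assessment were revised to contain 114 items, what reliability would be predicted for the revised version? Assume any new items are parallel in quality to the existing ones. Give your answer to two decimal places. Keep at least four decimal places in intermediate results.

0.93

First correct the split-half correlation to full-test reliability: r_full = 2 × 0.743 / (1 + 0.743) ≈ 0.8526
Then adjust to 114 items: n = 114/46 = 2.4783
r_new = n·r_full / (1 + (n − 1)·r_full) = 2.1130 / 2.2604 ≈ 0.9348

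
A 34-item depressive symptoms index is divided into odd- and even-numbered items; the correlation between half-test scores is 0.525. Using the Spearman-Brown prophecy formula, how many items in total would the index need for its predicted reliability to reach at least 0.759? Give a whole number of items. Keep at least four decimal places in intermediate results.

49

r_full = 2(0.525)/(1 + 0.525) = 0.6885
n = r_tgt(1 − r_full) / [r_full(1 − r_tgt)] = 0.759 × 0.3115 / (0.6885 × 0.241) ≈ 1.4249
Required items = 1.4249 × 34 = 48.45, so 49 items.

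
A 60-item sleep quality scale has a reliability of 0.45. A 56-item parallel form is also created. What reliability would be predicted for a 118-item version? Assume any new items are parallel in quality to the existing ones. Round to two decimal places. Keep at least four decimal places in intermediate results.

The 56-item form is not needed; work directly from the 60-item form with n = 118/60 = 1.9667.
r_{118} = n·r / (1 + (n − 1)·r) = 0.8850 / 1.4350 ≈ 0.6167

0.62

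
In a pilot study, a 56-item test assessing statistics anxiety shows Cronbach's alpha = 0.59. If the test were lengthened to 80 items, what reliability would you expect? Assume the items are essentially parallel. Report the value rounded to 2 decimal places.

n = 80/56 = 1.4286
r_new = (1.4286 × 0.59) / (1 + (1.4286 − 1) × 0.59)
     = 0.8429 / 1.2529 = 0.6728

0.67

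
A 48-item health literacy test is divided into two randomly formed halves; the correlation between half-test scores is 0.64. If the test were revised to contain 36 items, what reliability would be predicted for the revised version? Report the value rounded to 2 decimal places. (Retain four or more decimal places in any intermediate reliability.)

Full-test reliability from the split-half r: r_full = 2(0.64)/(1 + 0.64) = 0.7805
Length factor from 48 to 36 items: n = 36/48 = 0.7500
r_new = n·r_full / (1 + (n − 1)·r_full) = 0.5854 / 0.8049 ≈ 0.7273

0.73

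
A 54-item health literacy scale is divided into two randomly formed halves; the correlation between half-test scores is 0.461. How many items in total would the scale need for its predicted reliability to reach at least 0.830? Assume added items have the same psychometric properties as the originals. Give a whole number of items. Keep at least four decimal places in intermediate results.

155

r_full = 2(0.461)/(1 + 0.461) = 0.6311
n = r_tgt(1 − r_full) / [r_full(1 − r_tgt)] = 0.830 × 0.3689 / (0.6311 × 0.170) ≈ 2.8539
Items = 2.8539 × 54 ≈ 154.11 → 155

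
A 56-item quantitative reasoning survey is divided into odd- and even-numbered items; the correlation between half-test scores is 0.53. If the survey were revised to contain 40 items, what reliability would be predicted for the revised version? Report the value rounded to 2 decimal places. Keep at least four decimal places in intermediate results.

Full-test reliability from the split-half r: r_full = 2(0.53)/(1 + 0.53) = 0.6928
Then adjust to 40 items: n = 40/56 = 0.7143
r_new = n·r_full / (1 + (n − 1)·r_full) = 0.4949 / 0.8021 ≈ 0.6170

0.62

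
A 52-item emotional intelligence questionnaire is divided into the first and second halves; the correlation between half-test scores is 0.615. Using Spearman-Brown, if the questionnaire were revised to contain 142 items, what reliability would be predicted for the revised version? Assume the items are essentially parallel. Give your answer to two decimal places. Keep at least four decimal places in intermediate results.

0.90

Spearman-Brown correction (n = 2): r_full = 2·0.615/(1 + 0.615) = 0.7616
Length factor from 52 to 142 items: n = 142/52 = 2.7308
r_new = n·r_full / (1 + (n − 1)·r_full) = 2.0798 / 2.3182 ≈ 0.8972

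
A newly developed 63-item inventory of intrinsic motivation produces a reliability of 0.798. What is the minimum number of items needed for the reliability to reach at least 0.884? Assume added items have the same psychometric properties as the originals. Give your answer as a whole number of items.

n = 0.884(1 − 0.798) / [0.798(1 − 0.884)]
n = 0.178568 / 0.092568 ≈ 1.9290
So the test needs 1.9290 × 63 ≈ 121.53 items; rounding up, 122.

122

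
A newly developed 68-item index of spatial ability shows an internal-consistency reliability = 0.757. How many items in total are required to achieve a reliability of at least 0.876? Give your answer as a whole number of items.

155

n = 0.876 × (1 − 0.757) / [ 0.757 × (1 − 0.876) ]
n = 0.212868 / 0.093868 ≈ 2.2677
Items needed = n × 68 = 2.2677 × 68 ≈ 154.20 → round up to 155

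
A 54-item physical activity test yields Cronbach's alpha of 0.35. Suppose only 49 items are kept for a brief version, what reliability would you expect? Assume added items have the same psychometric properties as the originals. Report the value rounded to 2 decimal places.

0.33

Length ratio n = 49/54 = 0.9074
Apply the Spearman-Brown prophecy formula, r' = nr / [1 + (n − 1)r]:
r_new = 0.9074·0.35 / [1 + (0.9074 − 1)·0.35]
     = 0.3176 / 0.9676 = 0.3282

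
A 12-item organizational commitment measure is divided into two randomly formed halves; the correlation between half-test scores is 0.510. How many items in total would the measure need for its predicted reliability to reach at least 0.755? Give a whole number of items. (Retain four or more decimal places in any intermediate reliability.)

Corrected full-test reliability: r_full = 2 × 0.510 / (1 + 0.510) ≈ 0.6755
n = r_tgt(1 − r_full) / [r_full(1 − r_tgt)] = 0.755 × 0.3245 / (0.6755 × 0.245) ≈ 1.4804
Items = 1.4804 × 12 ≈ 17.76 → 18

18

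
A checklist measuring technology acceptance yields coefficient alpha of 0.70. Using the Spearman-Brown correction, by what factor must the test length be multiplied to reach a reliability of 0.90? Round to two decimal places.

Rearranging the Spearman-Brown formula for n,
n = r_target (1 − r_old) / [ r_old (1 − r_target) ]
n = 0.90(1 − 0.70) / [0.70(1 − 0.90)]
  = 0.2700 / 0.0700 = 3.8571

3.86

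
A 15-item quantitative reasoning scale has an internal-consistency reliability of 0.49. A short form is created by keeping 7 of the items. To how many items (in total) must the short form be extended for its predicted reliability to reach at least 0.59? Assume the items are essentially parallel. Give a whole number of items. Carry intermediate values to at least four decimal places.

23

First, r for the 7-item form: n = 7/15 = 0.4667, so r_7 = 0.4667·0.49/(1 + (0.4667 − 1)·0.49) = 0.3096
Then solve for n' with r_old = 0.3096, r_target = 0.59: n' = 0.59(1 − 0.3096)/[0.3096(1 − 0.59)] = 3.2090
Total items = 3.2090 × 7 = 22.46, rounded up to 23.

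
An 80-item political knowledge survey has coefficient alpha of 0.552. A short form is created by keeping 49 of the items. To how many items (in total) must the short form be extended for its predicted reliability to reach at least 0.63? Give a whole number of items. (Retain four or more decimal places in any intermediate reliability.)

Short-form reliability: n = 49/80 = 0.6125; r_49 = n·r/(1+(n−1)r) ≈ 0.4301
Then solve for n' with r_old = 0.4301, r_target = 0.63: n' = 0.63(1 − 0.4301)/[0.4301(1 − 0.63)] = 2.2562
Items = 2.2562 × 49 ≈ 110.55 → 111

111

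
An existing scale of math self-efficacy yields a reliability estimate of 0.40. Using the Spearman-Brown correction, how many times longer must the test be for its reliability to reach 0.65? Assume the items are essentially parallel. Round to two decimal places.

Rearranging the Spearman-Brown formula for n,
n = r_target (1 − r_old) / [ r_old (1 − r_target) ]
n = 0.65(1 − 0.40) / [0.40(1 − 0.65)]
  = 0.3900 / 0.1400 = 2.7857

2.79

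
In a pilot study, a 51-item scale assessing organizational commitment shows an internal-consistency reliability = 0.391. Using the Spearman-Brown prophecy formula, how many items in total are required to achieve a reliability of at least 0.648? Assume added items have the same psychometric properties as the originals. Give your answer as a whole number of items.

147

Spearman-Brown solved for the length factor n:
n = r_target (1 − r_old) / [ r_old (1 − r_target) ]
n = 0.648(1 − 0.391) / [0.391(1 − 0.648)]
  = 0.394632 / 0.137632 = 2.8673
2.8673 × 51 = 146.23 → 147 items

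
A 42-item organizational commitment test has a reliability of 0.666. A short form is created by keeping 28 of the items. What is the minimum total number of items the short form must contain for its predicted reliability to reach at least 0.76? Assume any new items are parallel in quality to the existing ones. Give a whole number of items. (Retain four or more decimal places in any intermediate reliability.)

67

First, r for the 28-item form: n = 28/42 = 0.6667, so r_28 = 0.6667·0.666/(1 + (0.6667 − 1)·0.666) = 0.5707
Then solve for n' with r_old = 0.5707, r_target = 0.76: n' = 0.76(1 − 0.5707)/[0.5707(1 − 0.76)] = 2.3821
Total items = 2.3821 × 28 = 66.70, rounded up to 67.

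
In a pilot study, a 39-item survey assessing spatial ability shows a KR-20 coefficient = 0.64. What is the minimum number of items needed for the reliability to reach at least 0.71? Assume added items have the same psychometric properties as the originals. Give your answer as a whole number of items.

54

Spearman-Brown solved for the length factor n:
n = r*(1 − r) / [ r (1 − r*) ]
n = 0.71(1 − 0.64) / [0.64(1 − 0.71)]
  = 0.2556 / 0.1856 = 1.3772
1.3772 × 39 = 53.71 → 54 items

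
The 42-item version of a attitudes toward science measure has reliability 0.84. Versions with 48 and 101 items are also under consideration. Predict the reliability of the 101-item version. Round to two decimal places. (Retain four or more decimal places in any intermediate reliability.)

The 48-item form is not needed; work directly from the 42-item form with n = 101/42 = 2.4048.
r_{101} = n·r / (1 + (n − 1)·r) = 2.0200 / 2.1800 ≈ 0.9266

0.93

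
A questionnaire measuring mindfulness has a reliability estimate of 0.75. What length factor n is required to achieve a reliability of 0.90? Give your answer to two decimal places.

3.00

Spearman-Brown solved for the length factor n:
n = r*(1 − r) / [ r (1 − r*) ]
n = 0.90(1 − 0.75) / [0.75(1 − 0.90)]
n = 0.2250 / 0.0750 ≈ 3.0000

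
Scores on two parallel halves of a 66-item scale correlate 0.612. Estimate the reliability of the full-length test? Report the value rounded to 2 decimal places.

Apply the Spearman-Brown correction with n = 2:
r_full = 2r_hh / (1 + r_hh) = 2 × 0.612 / (1 + 0.612)
r_full = 1.2240 / 1.6120 ≈ 0.7593

0.76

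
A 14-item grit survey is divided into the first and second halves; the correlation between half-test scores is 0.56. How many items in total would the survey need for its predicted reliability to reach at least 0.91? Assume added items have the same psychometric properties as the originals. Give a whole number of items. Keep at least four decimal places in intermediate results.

Corrected full-test reliability: r_full = 2 × 0.56 / (1 + 0.56) ≈ 0.7179
n = r_tgt(1 − r_full) / [r_full(1 − r_tgt)] = 0.91 × 0.2821 / (0.7179 × 0.09) ≈ 3.9732
Required items = 3.9732 × 14 = 55.62, so 56 items.

56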